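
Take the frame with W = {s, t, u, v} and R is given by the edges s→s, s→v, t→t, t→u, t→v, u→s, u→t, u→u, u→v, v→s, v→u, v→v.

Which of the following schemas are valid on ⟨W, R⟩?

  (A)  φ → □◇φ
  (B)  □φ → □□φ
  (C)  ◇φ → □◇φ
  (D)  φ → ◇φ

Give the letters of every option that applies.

R is reflexive: each world relates to itself.
R is not symmetric: t R v but not v R t.
R is not transitive: s R v and v R u but not s R u.
R is not euclidean: t R v and t R t but not v R t.
(A) axiom B: valid iff R is symmetric. R is not symmetric — not valid.
(B) □φ → □□φ (axiom 4) characterises the transitive frames. R is not transitive — not valid.
(C) ◇φ → □◇φ is axiom 5; it is valid on a frame exactly when R is euclidean. R is not euclidean, so not valid.
(D) the dual of axiom T: valid iff R is reflexive. R is reflexive — valid.

D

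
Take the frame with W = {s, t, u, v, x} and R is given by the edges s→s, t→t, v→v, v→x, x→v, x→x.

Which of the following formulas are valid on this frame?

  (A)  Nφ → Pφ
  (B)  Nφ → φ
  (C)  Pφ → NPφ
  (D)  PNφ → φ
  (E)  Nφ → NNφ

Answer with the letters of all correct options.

R is not reflexive: not u R u.
R is symmetric: every R-edge is matched by its reverse.
R is transitive: R is closed under composition.
R is euclidean: any two R-successors of the same world are R-related.
R is not serial: u has no R-successor.
(A) Nφ → Pφ (axiom D) characterises the serial frames. R is not serial — not valid.
(B) Nφ → φ is axiom T; it is valid on a frame exactly when R is reflexive. R is not reflexive, so not valid.
(C) axiom 5: valid iff R is euclidean. R is euclidean — valid.
(D) PNφ → φ (the dual of axiom B) characterises the symmetric frames. R is symmetric — valid.
(E) Nφ → NNφ is axiom 4, which corresponds to transitivity. R is transitive — valid.

C, D, E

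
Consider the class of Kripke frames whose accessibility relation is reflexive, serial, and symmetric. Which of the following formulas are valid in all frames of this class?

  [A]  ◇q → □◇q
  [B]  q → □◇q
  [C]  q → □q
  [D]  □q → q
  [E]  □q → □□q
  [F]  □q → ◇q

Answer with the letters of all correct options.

B, D, F

(A) ◇q → □◇q is axiom 5, which corresponds to the euclidean property. Such an R need not be euclidean — not valid.
(B) axiom B: valid iff R is symmetric. Every such R is symmetric — valid.
(C) q → □q is equivalent to ◇p→p; it holds exactly when R ⊆ identity. Such an R need not be a subset of the identity — not valid.
(D) □q → q (axiom T) characterises the reflexive frames. Every such R is reflexive — valid.
(E) □q → □□q (axiom 4) characterises the transitive frames. Such an R need not be transitive — not valid.
(F) □q → ◇q (axiom D) characterises the serial frames. Every such R is serial — valid.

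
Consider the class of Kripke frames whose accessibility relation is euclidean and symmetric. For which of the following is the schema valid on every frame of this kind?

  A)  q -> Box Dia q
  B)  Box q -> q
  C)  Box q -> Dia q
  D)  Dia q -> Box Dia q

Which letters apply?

A, D

A symmetric euclidean relation is transitive (uRv and vRw give vRu by symmetry, then uRw by the euclidean condition, applied at v).
(A) q -> Box Dia q is axiom B, which corresponds to symmetry. Every such R is symmetric — valid.
(B) axiom T: valid iff R is reflexive. Such an R need not be reflexive — not valid.
(C) axiom D: valid iff R is serial. Such an R need not be serial — not valid.
(D) axiom 5: valid iff R is euclidean. Every such R is euclidean — valid.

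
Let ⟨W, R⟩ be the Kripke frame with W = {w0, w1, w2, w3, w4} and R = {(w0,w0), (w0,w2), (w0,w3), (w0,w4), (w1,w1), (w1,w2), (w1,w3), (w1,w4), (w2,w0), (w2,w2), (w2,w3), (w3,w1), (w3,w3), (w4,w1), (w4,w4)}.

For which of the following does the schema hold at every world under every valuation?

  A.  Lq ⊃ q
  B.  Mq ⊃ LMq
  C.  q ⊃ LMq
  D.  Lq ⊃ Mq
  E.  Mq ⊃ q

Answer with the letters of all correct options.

R is reflexive: each world relates to itself.
R is not symmetric: w0 R w3 but not w3 R w0.
R is not euclidean: w0 R w2 and w0 R w4 but not w2 R w4.
R is serial: every world has an R-successor.
R is not a subset of the identity: w0 R w2 with w0 ≠ w2.
(A) axiom T: valid iff R is reflexive. R is reflexive — valid.
(B) axiom 5: valid iff R is euclidean. R is not euclidean — not valid.
(C) q ⊃ LMq is axiom B; it is valid on a frame exactly when R is symmetric. R is not symmetric, so not valid.
(D) axiom D: valid iff R is serial. R is serial — valid.
(E) Mq ⊃ q (the converse of T) corresponds to R being a subset of the identity. Here R ⊄ identity, so not valid.

A, D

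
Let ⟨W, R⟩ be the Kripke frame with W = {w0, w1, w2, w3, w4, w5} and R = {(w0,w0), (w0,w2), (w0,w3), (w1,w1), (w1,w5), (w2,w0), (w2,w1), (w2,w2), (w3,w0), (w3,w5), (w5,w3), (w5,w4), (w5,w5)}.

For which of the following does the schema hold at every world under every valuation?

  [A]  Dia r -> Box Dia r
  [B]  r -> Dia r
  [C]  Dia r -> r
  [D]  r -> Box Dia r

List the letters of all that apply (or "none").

none

R is not reflexive: not w3 R w3.
R is not symmetric: w1 R w5 but not w5 R w1.
R is not euclidean: w0 R w2 and w0 R w3 but not w2 R w3.
R is not a subset of the identity: w0 R w2 with w0 ≠ w2.
(A) Dia r -> Box Dia r (axiom 5) characterises the euclidean frames. R is not euclidean — not valid.
(B) r -> Dia r is the dual of axiom T; it is valid on a frame exactly when R is reflexive. R is not reflexive, so not valid.
(C) Dia r -> r (the converse of T) corresponds to R being a subset of the identity. Here R ⊄ identity, so not valid.
(D) r -> Box Dia r (axiom B) characterises the symmetric frames. R is not symmetric — not valid.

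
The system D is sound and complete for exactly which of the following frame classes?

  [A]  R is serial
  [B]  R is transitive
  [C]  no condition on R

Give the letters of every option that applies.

A

(A) D is sound and complete for exactly this class.
(B) this class determines K4, not D.
(C) this class determines K, not D.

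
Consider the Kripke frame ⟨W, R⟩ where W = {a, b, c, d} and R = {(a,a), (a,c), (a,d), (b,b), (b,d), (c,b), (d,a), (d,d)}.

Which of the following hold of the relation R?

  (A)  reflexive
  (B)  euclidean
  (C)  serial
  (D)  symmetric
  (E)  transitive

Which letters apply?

C

(A) not reflexive: not c R c.
(B) not euclidean: a R c and a R a but not c R a.
(C) serial: every world has an R-successor.
(D) not symmetric: a R c but not c R a.
(E) not transitive: a R c and c R b but not a R b.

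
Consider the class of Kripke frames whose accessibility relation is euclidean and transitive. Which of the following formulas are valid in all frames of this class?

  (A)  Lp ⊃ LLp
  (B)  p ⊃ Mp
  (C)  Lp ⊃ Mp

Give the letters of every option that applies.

(A) Lp ⊃ LLp is axiom 4; it is valid on a frame exactly when R is transitive. Every such R is transitive, so valid.
(B) p ⊃ Mp is the dual of axiom T; it is valid on a frame exactly when R is reflexive. Such an R need not be reflexive, so not valid.
(C) Lp ⊃ Mp is axiom D, which corresponds to seriality. Such an R need not be serial — not valid.

A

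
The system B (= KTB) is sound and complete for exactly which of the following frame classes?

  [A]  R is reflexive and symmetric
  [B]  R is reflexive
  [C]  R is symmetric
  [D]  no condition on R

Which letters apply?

A

(A) B (= KTB) is sound and complete for exactly this class.
(B) this class determines T (= KT), not B (= KTB).
(C) this class determines KB, not B (= KTB).
(D) this class determines K, not B (= KTB).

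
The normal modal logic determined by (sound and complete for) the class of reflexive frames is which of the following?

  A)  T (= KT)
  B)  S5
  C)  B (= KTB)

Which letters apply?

A

(A) T (= KT) is determined by exactly this class.
(B) S5 is determined by the class of reflexive, symmetric, and transitive frames.
(C) B (= KTB) is determined by the class of reflexive and symmetric frames.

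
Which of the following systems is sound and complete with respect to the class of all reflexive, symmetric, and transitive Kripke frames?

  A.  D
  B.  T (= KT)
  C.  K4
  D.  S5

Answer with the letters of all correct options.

D

(A) D is determined by the class of serial frames.
(B) T (= KT) is determined by the class of reflexive frames.
(C) K4 is determined by the class of transitive frames.
(D) S5 is determined by exactly this class.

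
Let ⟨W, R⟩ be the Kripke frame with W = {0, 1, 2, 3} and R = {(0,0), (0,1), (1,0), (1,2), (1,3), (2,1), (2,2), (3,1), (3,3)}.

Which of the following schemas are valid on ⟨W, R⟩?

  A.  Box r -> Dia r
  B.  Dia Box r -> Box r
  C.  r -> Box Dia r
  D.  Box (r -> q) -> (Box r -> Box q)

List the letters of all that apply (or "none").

R is symmetric: every R-edge is matched by its reverse.
R is not euclidean: 1 R 0 and 1 R 2 but not 0 R 2.
R is serial: every world has an R-successor.
(A) Box r -> Dia r (axiom D) characterises the serial frames. R is serial — valid.
(B) Dia Box r -> Box r (the dual of axiom 5) characterises the euclidean frames. R is not euclidean — not valid.
(C) axiom B: valid iff R is symmetric. R is symmetric — valid.
(D) Box (r -> q) -> (Box r -> Box q) is the K axiom; it holds on all frames — valid.

A, C, D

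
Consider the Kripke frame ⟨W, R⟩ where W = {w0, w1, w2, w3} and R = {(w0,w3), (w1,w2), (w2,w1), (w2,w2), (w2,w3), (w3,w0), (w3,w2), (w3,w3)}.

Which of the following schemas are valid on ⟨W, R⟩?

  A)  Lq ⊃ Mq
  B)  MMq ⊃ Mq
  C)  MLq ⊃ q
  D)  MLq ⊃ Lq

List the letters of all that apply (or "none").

R is symmetric: every R-edge is matched by its reverse.
R is not transitive: w0 R w3 and w3 R w0 but not w0 R w0.
R is not euclidean: w2 R w1 and w2 R w3 but not w1 R w3.
R is serial: every world has an R-successor.
(A) Lq ⊃ Mq is axiom D; it is valid on a frame exactly when R is serial. R is serial, so valid.
(B) MMq ⊃ Mq is the dual of axiom 4; it is valid on a frame exactly when R is transitive. R is not transitive, so not valid.
(C) MLq ⊃ q is the dual of axiom B, which corresponds to symmetry. R is symmetric — valid.
(D) MLq ⊃ Lq is the dual of axiom 5, which corresponds to the euclidean property. R is not euclidean — not valid.

A, C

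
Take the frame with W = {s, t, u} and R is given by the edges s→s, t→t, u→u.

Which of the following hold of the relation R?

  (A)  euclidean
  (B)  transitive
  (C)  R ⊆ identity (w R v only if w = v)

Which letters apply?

(A) euclidean: any two R-successors of the same world are R-related.
(B) transitive: R is closed under composition.
(C) ⊆ identity: every R-edge is a self-loop.

A, B, C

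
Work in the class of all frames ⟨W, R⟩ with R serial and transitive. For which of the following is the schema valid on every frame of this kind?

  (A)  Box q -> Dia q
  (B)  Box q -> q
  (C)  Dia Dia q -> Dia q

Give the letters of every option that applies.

(A) Box q -> Dia q (axiom D) characterises the serial frames. Every such R is serial — valid.
(B) Box q -> q is axiom T, which corresponds to reflexivity. Such an R need not be reflexive — not valid.
(C) Dia Dia q -> Dia q (the dual of axiom 4) characterises the transitive frames. Every such R is transitive — valid.

A, C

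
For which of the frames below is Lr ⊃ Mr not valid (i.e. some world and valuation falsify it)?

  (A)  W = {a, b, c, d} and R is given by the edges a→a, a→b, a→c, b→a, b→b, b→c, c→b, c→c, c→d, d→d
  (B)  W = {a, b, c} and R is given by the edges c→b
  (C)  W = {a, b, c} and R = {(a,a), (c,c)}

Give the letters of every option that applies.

The schema Lr ⊃ Mr is axiom D; it is valid on a frame iff R is serial.
(A) R is serial (every world has an R-successor), so the schema is valid here.
(B) R is not serial (a has no R-successor), so the schema fails here.
(C) R is not serial (b has no R-successor), so the schema fails here.

B, C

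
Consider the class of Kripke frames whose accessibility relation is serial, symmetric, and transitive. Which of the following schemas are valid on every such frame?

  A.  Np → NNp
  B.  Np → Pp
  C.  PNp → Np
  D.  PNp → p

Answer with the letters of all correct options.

A serial symmetric transitive relation is reflexive (take any v with uRv; symmetry gives vRu and transitivity gives uRu), hence an equivalence relation.
(A) axiom 4: valid iff R is transitive. Every such R is transitive — valid.
(B) Np → Pp is axiom D, which corresponds to seriality. Every such R is serial — valid.
(C) the dual of axiom 5: valid iff R is euclidean. Every such R is euclidean — valid.
(D) PNp → p is the dual of axiom B, which corresponds to symmetry. Every such R is symmetric — valid.

A, B, C, D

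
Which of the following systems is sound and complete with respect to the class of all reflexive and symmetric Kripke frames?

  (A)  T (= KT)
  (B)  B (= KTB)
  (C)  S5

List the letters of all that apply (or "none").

(A) T (= KT) is determined by the class of reflexive frames.
(B) B (= KTB) is determined by exactly this class.
(C) S5 is determined by the class of reflexive, symmetric, and transitive frames.

B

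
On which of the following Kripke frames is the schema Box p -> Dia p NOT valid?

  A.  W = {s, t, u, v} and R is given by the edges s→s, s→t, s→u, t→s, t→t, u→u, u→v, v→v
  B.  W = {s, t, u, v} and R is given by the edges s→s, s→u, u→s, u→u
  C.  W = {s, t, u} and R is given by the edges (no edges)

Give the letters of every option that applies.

B, C

The schema Box p -> Dia p is axiom D; it is valid on a frame iff R is serial.
(A) R is serial (every world has an R-successor), so the schema is valid here.
(B) R is not serial (t has no R-successor), so the schema fails here.
(C) R is not serial (s has no R-successor), so the schema fails here.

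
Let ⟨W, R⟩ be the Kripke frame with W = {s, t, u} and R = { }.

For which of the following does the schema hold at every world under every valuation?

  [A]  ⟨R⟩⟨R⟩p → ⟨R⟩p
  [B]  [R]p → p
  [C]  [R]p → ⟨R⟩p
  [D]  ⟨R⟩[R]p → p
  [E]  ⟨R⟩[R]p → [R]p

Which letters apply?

R is not reflexive: not s R s.
R is symmetric: every R-edge is matched by its reverse.
R is transitive: R is closed under composition.
R is euclidean: any two R-successors of the same world are R-related.
R is not serial: s has no R-successor.
(A) ⟨R⟩⟨R⟩p → ⟨R⟩p is the dual of axiom 4, which corresponds to transitivity. R is transitive — valid.
(B) [R]p → p is axiom T, which corresponds to reflexivity. R is not reflexive — not valid.
(C) [R]p → ⟨R⟩p is axiom D; it is valid on a frame exactly when R is serial. R is not serial, so not valid.
(D) the dual of axiom B: valid iff R is symmetric. R is symmetric — valid.
(E) the dual of axiom 5: valid iff R is euclidean. R is euclidean — valid.

A, D, E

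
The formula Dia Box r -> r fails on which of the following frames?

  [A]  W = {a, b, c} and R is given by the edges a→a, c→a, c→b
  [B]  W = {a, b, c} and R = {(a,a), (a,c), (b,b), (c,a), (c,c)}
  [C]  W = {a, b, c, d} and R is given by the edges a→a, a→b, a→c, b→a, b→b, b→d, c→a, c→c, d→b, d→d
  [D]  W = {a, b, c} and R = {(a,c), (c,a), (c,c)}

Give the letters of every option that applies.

The schema Dia Box r -> r is the dual of axiom B; it is valid on a frame iff R is symmetric.
(A) R is not symmetric (c R a but not a R c), so the schema fails here.
(B) R is symmetric (every R-edge is matched by its reverse), so the schema is valid here.
(C) R is symmetric (every R-edge is matched by its reverse), so the schema is valid here.
(D) R is symmetric (every R-edge is matched by its reverse), so the schema is valid here.

A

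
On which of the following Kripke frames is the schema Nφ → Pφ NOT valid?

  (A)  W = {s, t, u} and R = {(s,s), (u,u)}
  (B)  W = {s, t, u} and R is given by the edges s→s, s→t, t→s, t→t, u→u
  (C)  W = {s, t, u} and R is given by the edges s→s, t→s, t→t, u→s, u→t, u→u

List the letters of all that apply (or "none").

A

The schema Nφ → Pφ is axiom D; it is valid on a frame iff R is serial.
(A) R is not serial (t has no R-successor), so the schema fails here.
(B) R is serial (every world has an R-successor), so the schema is valid here.
(C) R is serial (every world has an R-successor), so the schema is valid here.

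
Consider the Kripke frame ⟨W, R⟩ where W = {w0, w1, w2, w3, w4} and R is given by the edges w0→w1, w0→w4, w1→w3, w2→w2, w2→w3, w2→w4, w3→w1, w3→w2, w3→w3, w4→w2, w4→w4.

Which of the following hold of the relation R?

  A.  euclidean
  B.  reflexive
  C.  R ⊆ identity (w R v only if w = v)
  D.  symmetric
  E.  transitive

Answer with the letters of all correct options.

(A) not euclidean: w0 R w1 and w0 R w4 but not w1 R w4.
(B) not reflexive: not w0 R w0.
(C) not ⊆ identity: w0 R w1 with w0 ≠ w1.
(D) not symmetric: w0 R w1 but not w1 R w0.
(E) not transitive: w0 R w1 and w1 R w3 but not w0 R w3.

none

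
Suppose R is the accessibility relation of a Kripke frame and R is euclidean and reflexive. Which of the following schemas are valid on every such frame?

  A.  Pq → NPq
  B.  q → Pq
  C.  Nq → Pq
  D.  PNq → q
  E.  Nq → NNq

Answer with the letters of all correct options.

A reflexive euclidean relation is also symmetric (from wRw and wRv the euclidean condition gives vRw) and hence transitive; it is an equivalence relation.
(A) axiom 5: valid iff R is euclidean. Every such R is euclidean — valid.
(B) q → Pq (the dual of axiom T) characterises the reflexive frames. Every such R is reflexive — valid.
(C) Nq → Pq (axiom D) characterises the serial frames. Every such R is serial — valid.
(D) PNq → q is the dual of axiom B, which corresponds to symmetry. Every such R is symmetric — valid.
(E) axiom 4: valid iff R is transitive. Every such R is transitive — valid.

A, B, C, D, E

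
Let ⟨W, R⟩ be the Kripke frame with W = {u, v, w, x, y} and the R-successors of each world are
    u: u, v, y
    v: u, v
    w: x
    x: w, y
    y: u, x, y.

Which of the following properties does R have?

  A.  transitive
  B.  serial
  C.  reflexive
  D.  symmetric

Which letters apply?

(A) not transitive: u R y and y R x but not u R x.
(B) serial: every world has an R-successor.
(C) not reflexive: not w R w.
(D) symmetric: every R-edge is matched by its reverse.

B, D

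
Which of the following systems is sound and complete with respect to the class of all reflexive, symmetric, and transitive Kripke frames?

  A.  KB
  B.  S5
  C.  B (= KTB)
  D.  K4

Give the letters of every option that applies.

(A) KB is determined by the class of symmetric frames.
(B) S5 is determined by exactly this class.
(C) B (= KTB) is determined by the class of reflexive and symmetric frames.
(D) K4 is determined by the class of transitive frames.

B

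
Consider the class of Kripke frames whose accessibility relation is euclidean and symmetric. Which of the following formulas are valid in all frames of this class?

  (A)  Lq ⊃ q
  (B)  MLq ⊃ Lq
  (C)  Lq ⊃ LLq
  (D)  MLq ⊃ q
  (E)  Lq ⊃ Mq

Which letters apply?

A symmetric euclidean relation is transitive (uRv and vRw give vRu by symmetry, then uRw by the euclidean condition, applied at v).
(A) Lq ⊃ q is axiom T, which corresponds to reflexivity. Such an R need not be reflexive — not valid.
(B) MLq ⊃ Lq is the dual of axiom 5; it is valid on a frame exactly when R is euclidean. Every such R is euclidean, so valid.
(C) Lq ⊃ LLq is axiom 4; it is valid on a frame exactly when R is transitive. Every such R is transitive, so valid.
(D) the dual of axiom B: valid iff R is symmetric. Every such R is symmetric — valid.
(E) axiom D: valid iff R is serial. Such an R need not be serial — not valid.

B, C, D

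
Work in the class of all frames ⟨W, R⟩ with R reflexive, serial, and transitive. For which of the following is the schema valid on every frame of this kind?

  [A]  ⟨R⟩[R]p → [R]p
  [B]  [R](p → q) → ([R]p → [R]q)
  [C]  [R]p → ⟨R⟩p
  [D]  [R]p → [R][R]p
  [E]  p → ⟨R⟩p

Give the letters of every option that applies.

B, C, D, E

(A) ⟨R⟩[R]p → [R]p is the dual of axiom 5; it is valid on a frame exactly when R is euclidean. Such an R need not be euclidean, so not valid.
(B) [R](p → q) → ([R]p → [R]q) is the K axiom; it holds on all frames — valid.
(C) [R]p → ⟨R⟩p (axiom D) characterises the serial frames. Every such R is serial — valid.
(D) axiom 4: valid iff R is transitive. Every such R is transitive — valid.
(E) p → ⟨R⟩p is the dual of axiom T, which corresponds to reflexivity. Every such R is reflexive — valid.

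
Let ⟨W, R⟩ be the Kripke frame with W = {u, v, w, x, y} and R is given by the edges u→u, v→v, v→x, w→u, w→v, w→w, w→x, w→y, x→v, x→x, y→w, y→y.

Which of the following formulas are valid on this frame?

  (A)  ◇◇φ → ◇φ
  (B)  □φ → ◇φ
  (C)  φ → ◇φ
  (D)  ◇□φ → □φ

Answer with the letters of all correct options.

B, C

R is reflexive: each world relates to itself.
R is not transitive: y R w and w R u but not y R u.
R is not euclidean: w R u and w R v but not u R v.
R is serial: every world has an R-successor.
(A) ◇◇φ → ◇φ is the dual of axiom 4, which corresponds to transitivity. R is not transitive — not valid.
(B) □φ → ◇φ is axiom D, which corresponds to seriality. R is serial — valid.
(C) φ → ◇φ is the dual of axiom T, which corresponds to reflexivity. R is reflexive — valid.
(D) ◇□φ → □φ is the dual of axiom 5; it is valid on a frame exactly when R is euclidean. R is not euclidean, so not valid.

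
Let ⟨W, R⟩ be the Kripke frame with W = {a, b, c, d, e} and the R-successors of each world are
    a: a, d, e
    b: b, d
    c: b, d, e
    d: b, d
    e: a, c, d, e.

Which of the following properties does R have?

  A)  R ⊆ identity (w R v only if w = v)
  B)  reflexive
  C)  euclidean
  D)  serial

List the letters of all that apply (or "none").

(A) not ⊆ identity: a R d with a ≠ d.
(B) not reflexive: not c R c.
(C) not euclidean: a R d and a R a but not d R a.
(D) serial: every world has an R-successor.

D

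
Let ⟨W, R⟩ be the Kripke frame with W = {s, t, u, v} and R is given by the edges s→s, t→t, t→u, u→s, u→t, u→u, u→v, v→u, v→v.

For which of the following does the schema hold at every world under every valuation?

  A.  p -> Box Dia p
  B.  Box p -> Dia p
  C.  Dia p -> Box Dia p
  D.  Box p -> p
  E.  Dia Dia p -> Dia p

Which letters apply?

B, D

R is reflexive: each world relates to itself.
R is not symmetric: u R s but not s R u.
R is not transitive: t R u and u R s but not t R s.
R is not euclidean: u R s and u R t but not s R t.
R is serial: every world has an R-successor.
(A) axiom B: valid iff R is symmetric. R is not symmetric — not valid.
(B) Box p -> Dia p (axiom D) characterises the serial frames. R is serial — valid.
(C) Dia p -> Box Dia p (axiom 5) characterises the euclidean frames. R is not euclidean — not valid.
(D) axiom T: valid iff R is reflexive. R is reflexive — valid.
(E) Dia Dia p -> Dia p is the dual of axiom 4; it is valid on a frame exactly when R is transitive. R is not transitive, so not valid.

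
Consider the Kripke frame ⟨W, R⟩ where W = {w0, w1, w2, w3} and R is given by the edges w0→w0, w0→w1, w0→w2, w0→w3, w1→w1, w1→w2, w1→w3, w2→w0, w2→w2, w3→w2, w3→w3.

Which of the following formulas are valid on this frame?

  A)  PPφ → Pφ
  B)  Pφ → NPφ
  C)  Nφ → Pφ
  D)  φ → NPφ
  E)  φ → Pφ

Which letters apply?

R is reflexive: each world relates to itself.
R is not symmetric: w0 R w1 but not w1 R w0.
R is not transitive: w1 R w2 and w2 R w0 but not w1 R w0.
R is not euclidean: w0 R w1 and w0 R w0 but not w1 R w0.
R is serial: every world has an R-successor.
(A) PPφ → Pφ is the dual of axiom 4; it is valid on a frame exactly when R is transitive. R is not transitive, so not valid.
(B) Pφ → NPφ is axiom 5, which corresponds to the euclidean property. R is not euclidean — not valid.
(C) Nφ → Pφ is axiom D, which corresponds to seriality. R is serial — valid.
(D) φ → NPφ is axiom B, which corresponds to symmetry. R is not symmetric — not valid.
(E) φ → Pφ (the dual of axiom T) characterises the reflexive frames. R is reflexive — valid.

C, E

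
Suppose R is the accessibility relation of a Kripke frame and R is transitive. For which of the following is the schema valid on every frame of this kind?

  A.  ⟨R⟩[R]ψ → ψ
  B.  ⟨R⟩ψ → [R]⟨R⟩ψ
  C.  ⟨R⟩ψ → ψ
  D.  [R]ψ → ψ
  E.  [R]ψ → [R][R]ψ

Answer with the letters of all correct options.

E

(A) ⟨R⟩[R]ψ → ψ is the dual of axiom B, which corresponds to symmetry. Such an R need not be symmetric — not valid.
(B) axiom 5: valid iff R is euclidean. Such an R need not be euclidean — not valid.
(C) ⟨R⟩ψ → ψ is the converse of T; it holds exactly when R ⊆ identity. Such an R need not be a subset of the identity — not valid.
(D) [R]ψ → ψ (axiom T) characterises the reflexive frames. Such an R need not be reflexive — not valid.
(E) [R]ψ → [R][R]ψ is axiom 4; it is valid on a frame exactly when R is transitive. Every such R is transitive, so valid.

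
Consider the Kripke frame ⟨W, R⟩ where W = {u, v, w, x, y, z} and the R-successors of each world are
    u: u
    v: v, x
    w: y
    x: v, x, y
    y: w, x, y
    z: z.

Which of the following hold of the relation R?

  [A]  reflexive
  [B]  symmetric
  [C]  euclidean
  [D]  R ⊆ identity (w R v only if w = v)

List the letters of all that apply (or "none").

B

(A) not reflexive: not w R w.
(B) symmetric: every R-edge is matched by its reverse.
(C) not euclidean: x R v and x R y but not v R y.
(D) not ⊆ identity: v R x with v ≠ x.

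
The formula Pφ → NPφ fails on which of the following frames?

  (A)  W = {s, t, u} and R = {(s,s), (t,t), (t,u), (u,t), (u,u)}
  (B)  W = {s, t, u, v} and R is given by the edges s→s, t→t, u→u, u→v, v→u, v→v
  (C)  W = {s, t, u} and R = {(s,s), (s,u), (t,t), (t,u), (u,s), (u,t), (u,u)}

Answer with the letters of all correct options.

C

The schema Pφ → NPφ is axiom 5; it is valid on a frame iff R is euclidean.
(A) R is euclidean (any two R-successors of the same world are R-related), so the schema is valid here.
(B) R is euclidean (any two R-successors of the same world are R-related), so the schema is valid here.
(C) R is not euclidean (u R s and u R t but not s R t), so the schema fails here.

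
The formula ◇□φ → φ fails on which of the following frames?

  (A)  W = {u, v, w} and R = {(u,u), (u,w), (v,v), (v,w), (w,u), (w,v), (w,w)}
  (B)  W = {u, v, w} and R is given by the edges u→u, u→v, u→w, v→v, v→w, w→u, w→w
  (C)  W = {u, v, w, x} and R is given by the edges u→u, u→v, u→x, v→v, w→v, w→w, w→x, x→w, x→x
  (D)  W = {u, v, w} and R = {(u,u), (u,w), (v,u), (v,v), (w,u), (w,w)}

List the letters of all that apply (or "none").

B, C, D

The schema ◇□φ → φ is the dual of axiom B; it is valid on a frame iff R is symmetric.
(A) R is symmetric (every R-edge is matched by its reverse), so the schema is valid here.
(B) R is not symmetric (u R v but not v R u), so the schema fails here.
(C) R is not symmetric (u R v but not v R u), so the schema fails here.
(D) R is not symmetric (v R u but not u R v), so the schema fails here.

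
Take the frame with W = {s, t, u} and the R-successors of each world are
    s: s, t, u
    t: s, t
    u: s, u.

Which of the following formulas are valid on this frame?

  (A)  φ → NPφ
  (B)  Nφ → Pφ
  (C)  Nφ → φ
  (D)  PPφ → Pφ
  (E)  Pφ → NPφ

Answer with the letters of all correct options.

A, B, C

R is reflexive: each world relates to itself.
R is symmetric: every R-edge is matched by its reverse.
R is not transitive: t R s and s R u but not t R u.
R is not euclidean: s R t and s R u but not t R u.
R is serial: every world has an R-successor.
(A) φ → NPφ is axiom B, which corresponds to symmetry. R is symmetric — valid.
(B) Nφ → Pφ is axiom D; it is valid on a frame exactly when R is serial. R is serial, so valid.
(C) axiom T: valid iff R is reflexive. R is reflexive — valid.
(D) PPφ → Pφ (the dual of axiom 4) characterises the transitive frames. R is not transitive — not valid.
(E) axiom 5: valid iff R is euclidean. R is not euclidean — not valid.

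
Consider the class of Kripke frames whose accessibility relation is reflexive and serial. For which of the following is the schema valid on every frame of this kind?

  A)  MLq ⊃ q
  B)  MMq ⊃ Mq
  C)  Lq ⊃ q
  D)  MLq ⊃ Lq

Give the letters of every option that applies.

(A) the dual of axiom B: valid iff R is symmetric. Such an R need not be symmetric — not valid.
(B) the dual of axiom 4: valid iff R is transitive. Such an R need not be transitive — not valid.
(C) Lq ⊃ q is axiom T; it is valid on a frame exactly when R is reflexive. Every such R is reflexive, so valid.
(D) MLq ⊃ Lq is the dual of axiom 5, which corresponds to the euclidean property. Such an R need not be euclidean — not valid.

C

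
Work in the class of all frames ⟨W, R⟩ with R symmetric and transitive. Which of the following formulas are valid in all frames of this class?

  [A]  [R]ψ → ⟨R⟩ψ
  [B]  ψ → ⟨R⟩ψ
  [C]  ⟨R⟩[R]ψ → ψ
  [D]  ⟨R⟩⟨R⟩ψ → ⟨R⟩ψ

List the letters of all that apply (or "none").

A symmetric transitive relation is euclidean (uRv and uRw give vRu by symmetry, then vRw by transitivity).
(A) [R]ψ → ⟨R⟩ψ is axiom D; it is valid on a frame exactly when R is serial. Such an R need not be serial, so not valid.
(B) ψ → ⟨R⟩ψ is the dual of axiom T, which corresponds to reflexivity. Such an R need not be reflexive — not valid.
(C) ⟨R⟩[R]ψ → ψ is the dual of axiom B, which corresponds to symmetry. Every such R is symmetric — valid.
(D) ⟨R⟩⟨R⟩ψ → ⟨R⟩ψ (the dual of axiom 4) characterises the transitive frames. Every such R is transitive — valid.

C, D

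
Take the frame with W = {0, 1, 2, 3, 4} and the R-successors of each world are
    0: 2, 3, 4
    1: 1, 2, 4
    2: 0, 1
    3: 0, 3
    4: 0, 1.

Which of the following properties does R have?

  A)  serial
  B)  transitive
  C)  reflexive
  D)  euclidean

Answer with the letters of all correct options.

A

(A) serial: every world has an R-successor.
(B) not transitive: 0 R 2 and 2 R 0 but not 0 R 0.
(C) not reflexive: not 0 R 0.
(D) not euclidean: 0 R 2 and 0 R 3 but not 2 R 3.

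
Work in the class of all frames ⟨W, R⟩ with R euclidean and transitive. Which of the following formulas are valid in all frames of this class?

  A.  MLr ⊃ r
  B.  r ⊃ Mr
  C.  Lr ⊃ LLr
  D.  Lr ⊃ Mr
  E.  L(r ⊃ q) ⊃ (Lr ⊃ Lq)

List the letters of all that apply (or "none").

C, E

(A) the dual of axiom B: valid iff R is symmetric. Such an R need not be symmetric — not valid.
(B) r ⊃ Mr is the dual of axiom T; it is valid on a frame exactly when R is reflexive. Such an R need not be reflexive, so not valid.
(C) Lr ⊃ LLr (axiom 4) characterises the transitive frames. Every such R is transitive — valid.
(D) axiom D: valid iff R is serial. Such an R need not be serial — not valid.
(E) L(r ⊃ q) ⊃ (Lr ⊃ Lq) is axiom K, valid on every Kripke frame — valid.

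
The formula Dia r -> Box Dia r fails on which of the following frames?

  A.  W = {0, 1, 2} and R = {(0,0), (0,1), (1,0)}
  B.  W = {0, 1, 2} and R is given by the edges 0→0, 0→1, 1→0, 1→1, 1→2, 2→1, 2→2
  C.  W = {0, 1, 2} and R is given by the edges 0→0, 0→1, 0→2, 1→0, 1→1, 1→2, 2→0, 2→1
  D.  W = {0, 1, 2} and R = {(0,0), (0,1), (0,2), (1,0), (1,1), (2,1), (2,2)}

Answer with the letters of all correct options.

The schema Dia r -> Box Dia r is axiom 5; it is valid on a frame iff R is euclidean.
(A) R is not euclidean (0 R 1 and 0 R 1 but not 1 R 1), so the schema fails here.
(B) R is not euclidean (1 R 0 and 1 R 2 but not 0 R 2), so the schema fails here.
(C) R is not euclidean (0 R 2 and 0 R 2 but not 2 R 2), so the schema fails here.
(D) R is not euclidean (0 R 1 and 0 R 2 but not 1 R 2), so the schema fails here.

A, B, C, D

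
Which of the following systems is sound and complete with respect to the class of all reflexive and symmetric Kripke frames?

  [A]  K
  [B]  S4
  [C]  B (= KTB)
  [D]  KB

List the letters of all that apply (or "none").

(A) K is determined by the class of arbitrary frames.
(B) S4 is determined by the class of reflexive and transitive frames.
(C) B (= KTB) is determined by exactly this class.
(D) KB is determined by the class of symmetric frames.

C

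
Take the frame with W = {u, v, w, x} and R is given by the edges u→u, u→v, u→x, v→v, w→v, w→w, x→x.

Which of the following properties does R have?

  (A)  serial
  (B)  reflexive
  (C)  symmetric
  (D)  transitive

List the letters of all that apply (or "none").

A, B, D

(A) serial: every world has an R-successor.
(B) reflexive: each world relates to itself.
(C) not symmetric: u R v but not v R u.
(D) transitive: R is closed under composition.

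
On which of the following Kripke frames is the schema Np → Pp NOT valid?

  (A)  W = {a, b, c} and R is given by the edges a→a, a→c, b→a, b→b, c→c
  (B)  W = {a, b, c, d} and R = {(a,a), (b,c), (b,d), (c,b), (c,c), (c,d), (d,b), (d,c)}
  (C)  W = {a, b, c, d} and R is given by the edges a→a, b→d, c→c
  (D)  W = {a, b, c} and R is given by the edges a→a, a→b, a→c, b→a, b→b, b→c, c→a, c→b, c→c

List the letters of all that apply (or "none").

C

The schema Np → Pp is axiom D; it is valid on a frame iff R is serial.
(A) R is serial (every world has an R-successor), so the schema is valid here.
(B) R is serial (every world has an R-successor), so the schema is valid here.
(C) R is not serial (d has no R-successor), so the schema fails here.
(D) R is serial (every world has an R-successor), so the schema is valid here.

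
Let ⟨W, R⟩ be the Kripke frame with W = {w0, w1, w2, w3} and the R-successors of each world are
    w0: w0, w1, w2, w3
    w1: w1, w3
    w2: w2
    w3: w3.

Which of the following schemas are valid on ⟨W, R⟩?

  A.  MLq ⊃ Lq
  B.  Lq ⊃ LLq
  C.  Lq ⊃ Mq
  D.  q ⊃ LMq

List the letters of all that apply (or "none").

B, C

R is not symmetric: w0 R w1 but not w1 R w0.
R is transitive: R is closed under composition.
R is not euclidean: w0 R w1 and w0 R w0 but not w1 R w0.
R is serial: every world has an R-successor.
(A) MLq ⊃ Lq (the dual of axiom 5) characterises the euclidean frames. R is not euclidean — not valid.
(B) Lq ⊃ LLq is axiom 4; it is valid on a frame exactly when R is transitive. R is transitive, so valid.
(C) Lq ⊃ Mq (axiom D) characterises the serial frames. R is serial — valid.
(D) axiom B: valid iff R is symmetric. R is not symmetric — not valid.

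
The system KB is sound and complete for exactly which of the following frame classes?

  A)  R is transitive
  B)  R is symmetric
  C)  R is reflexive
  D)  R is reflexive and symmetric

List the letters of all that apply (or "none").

(A) this class determines K4, not KB.
(B) KB is sound and complete for exactly this class.
(C) this class determines T (= KT), not KB.
(D) this class determines B (= KTB), not KB.

B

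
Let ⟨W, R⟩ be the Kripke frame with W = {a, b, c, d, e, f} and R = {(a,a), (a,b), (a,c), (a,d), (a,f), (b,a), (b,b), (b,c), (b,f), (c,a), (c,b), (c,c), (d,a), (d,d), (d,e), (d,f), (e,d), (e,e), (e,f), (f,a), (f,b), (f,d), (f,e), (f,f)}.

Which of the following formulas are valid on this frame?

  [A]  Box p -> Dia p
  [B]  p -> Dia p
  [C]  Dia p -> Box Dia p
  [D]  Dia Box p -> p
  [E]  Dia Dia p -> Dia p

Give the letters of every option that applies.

A, B, D

R is reflexive: each world relates to itself.
R is symmetric: every R-edge is matched by its reverse.
R is not transitive: a R d and d R e but not a R e.
R is not euclidean: a R b and a R d but not b R d.
R is serial: every world has an R-successor.
(A) Box p -> Dia p is axiom D; it is valid on a frame exactly when R is serial. R is serial, so valid.
(B) p -> Dia p is the dual of axiom T, which corresponds to reflexivity. R is reflexive — valid.
(C) axiom 5: valid iff R is euclidean. R is not euclidean — not valid.
(D) Dia Box p -> p is the dual of axiom B, which corresponds to symmetry. R is symmetric — valid.
(E) Dia Dia p -> Dia p is the dual of axiom 4, which corresponds to transitivity. R is not transitive — not valid.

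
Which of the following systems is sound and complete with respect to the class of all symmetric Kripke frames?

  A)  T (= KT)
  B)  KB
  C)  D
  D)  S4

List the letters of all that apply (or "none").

(A) T (= KT) is determined by the class of reflexive frames.
(B) KB is determined by exactly this class.
(C) D is determined by the class of serial frames.
(D) S4 is determined by the class of reflexive and transitive frames.

B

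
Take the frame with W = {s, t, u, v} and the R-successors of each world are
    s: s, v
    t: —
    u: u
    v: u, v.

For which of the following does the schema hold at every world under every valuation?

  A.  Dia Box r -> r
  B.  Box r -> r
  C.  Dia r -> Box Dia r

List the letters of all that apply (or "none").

R is not reflexive: not t R t.
R is not symmetric: s R v but not v R s.
R is not euclidean: s R v and s R s but not v R s.
(A) Dia Box r -> r (the dual of axiom B) characterises the symmetric frames. R is not symmetric — not valid.
(B) Box r -> r is axiom T; it is valid on a frame exactly when R is reflexive. R is not reflexive, so not valid.
(C) Dia r -> Box Dia r is axiom 5, which corresponds to the euclidean property. R is not euclidean — not valid.

none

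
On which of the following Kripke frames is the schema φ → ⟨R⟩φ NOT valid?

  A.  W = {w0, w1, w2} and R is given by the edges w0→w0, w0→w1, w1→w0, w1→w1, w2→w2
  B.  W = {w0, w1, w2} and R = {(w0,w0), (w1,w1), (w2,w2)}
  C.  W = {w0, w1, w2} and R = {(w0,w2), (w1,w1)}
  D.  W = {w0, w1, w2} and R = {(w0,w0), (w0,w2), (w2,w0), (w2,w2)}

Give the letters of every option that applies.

C, D

The schema φ → ⟨R⟩φ is the dual of axiom T; it is valid on a frame iff R is reflexive.
(A) R is reflexive (each world relates to itself), so the schema is valid here.
(B) R is reflexive (each world relates to itself), so the schema is valid here.
(C) R is not reflexive (not w0 R w0), so the schema fails here.
(D) R is not reflexive (not w1 R w1), so the schema fails here.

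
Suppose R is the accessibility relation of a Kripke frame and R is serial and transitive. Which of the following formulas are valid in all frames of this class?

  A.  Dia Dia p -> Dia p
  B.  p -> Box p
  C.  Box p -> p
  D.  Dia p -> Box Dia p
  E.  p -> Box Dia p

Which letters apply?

(A) Dia Dia p -> Dia p (the dual of axiom 4) characterises the transitive frames. Every such R is transitive — valid.
(B) p -> Box p is equivalent to ◇p→p; it holds exactly when R ⊆ identity. Such an R need not be a subset of the identity — not valid.
(C) Box p -> p (axiom T) characterises the reflexive frames. Such an R need not be reflexive — not valid.
(D) Dia p -> Box Dia p is axiom 5; it is valid on a frame exactly when R is euclidean. Such an R need not be euclidean, so not valid.
(E) p -> Box Dia p is axiom B; it is valid on a frame exactly when R is symmetric. Such an R need not be symmetric, so not valid.

A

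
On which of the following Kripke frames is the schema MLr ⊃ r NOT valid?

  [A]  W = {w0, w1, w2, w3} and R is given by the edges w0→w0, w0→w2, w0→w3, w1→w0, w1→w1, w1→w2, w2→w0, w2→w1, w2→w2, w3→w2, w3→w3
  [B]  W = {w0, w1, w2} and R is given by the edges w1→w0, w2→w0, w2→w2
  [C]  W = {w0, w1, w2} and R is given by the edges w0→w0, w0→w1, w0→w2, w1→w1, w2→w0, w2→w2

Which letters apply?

A, B, C

The schema MLr ⊃ r is the dual of axiom B; it is valid on a frame iff R is symmetric.
(A) R is not symmetric (w0 R w3 but not w3 R w0), so the schema fails here.
(B) R is not symmetric (w1 R w0 but not w0 R w1), so the schema fails here.
(C) R is not symmetric (w0 R w1 but not w1 R w0), so the schema fails here.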